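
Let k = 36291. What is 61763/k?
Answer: 61763/36291 ≈ 1.7019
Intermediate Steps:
61763/k = 61763/36291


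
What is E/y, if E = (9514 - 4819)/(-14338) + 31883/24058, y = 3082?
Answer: 43023268/132889523441 ≈ 0.00032375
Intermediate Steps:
E = 86046536/86235901 (E = 4695*(-1/14338) + 31883*(1/24058) = -4695/14338 + 31883/24058 = 86046536/86235901 ≈ 0.99780)
E/y = (86046536/86235901)/3082 = (86046536/86235901)*(1/3082) = 43023268/132889523441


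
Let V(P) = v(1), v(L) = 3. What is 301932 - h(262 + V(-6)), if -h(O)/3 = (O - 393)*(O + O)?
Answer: 98412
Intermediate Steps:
V(P) = 3
h(O) = -6*O*(-393 + O) (h(O) = -3*(O - 393)*(O + O) = -3*(-393 + O)*2*O = -6*O*(-393 + O))
301932 - h(262 + V(-6)) = 301932 - 6*(262 + 3)*(393 - (262 + 3)) = 301932 - 6*265*(393 - 1*265) = 301932 - 6*265*(393 - 265) = 301932 - 6*265*128 = 301932 - 1*203520 = 301932 - 203520 = 98412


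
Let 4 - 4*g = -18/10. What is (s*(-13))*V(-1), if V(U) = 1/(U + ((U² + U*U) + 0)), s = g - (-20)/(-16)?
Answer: -13/5 ≈ -2.6000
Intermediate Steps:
g = 29/20 (g = 1 - (-9)/(2*10) = 1 - ¼*(-9/5) = 1 + 9/20 = 29/20 ≈ 1.4500)
s = ⅕ (s = 29/20 - (-20)/(-16) = 29/20 - (-20)*(-1)/16 = 29/20 - 1*5/4 = 29/20 - 5/4 = ⅕ ≈ 0.20000)
V(U) = 1/(U + 2*U²) (V(U) = 1/(U + ((U² + U²) + 0)) = 1/(U + (2*U² + 0)) = 1/(U + 2*U²))
(s*(-13))*V(-1) = ((⅕)*(-13))*(1/((-1)*(1 + 2*(-1)))) = -(-13)/(5*(1 - 2)) = -(-13)/(5*(-1)) = -(-13)*(-1)/5 = -13/5*1 = -13/5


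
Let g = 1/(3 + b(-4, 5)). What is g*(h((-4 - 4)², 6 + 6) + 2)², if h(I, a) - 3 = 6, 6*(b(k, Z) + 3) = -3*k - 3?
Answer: 242/3 ≈ 80.667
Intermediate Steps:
b(k, Z) = -7/2 - k/2 (b(k, Z) = -3 + (-3*k - 3)/6 = -3 + (-3 - 3*k)/6 = -3 + (-½ - k/2) = -7/2 - k/2)
h(I, a) = 9 (h(I, a) = 3 + 6 = 9)
g = ⅔ (g = 1/(3 + (-7/2 - ½*(-4))) = 1/(3 + (-7/2 + 2)) = 1/(3 - 3/2) = 1/(3/2) = ⅔ ≈ 0.66667)
g*(h((-4 - 4)², 6 + 6) + 2)² = 2*(9 + 2)²/3 = (⅔)*11² = (⅔)*121 = 242/3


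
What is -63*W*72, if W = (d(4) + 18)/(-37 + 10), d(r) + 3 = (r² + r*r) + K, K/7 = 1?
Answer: 9072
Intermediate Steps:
K = 7 (K = 7*1 = 7)
d(r) = 4 + 2*r² (d(r) = -3 + ((r² + r*r) + 7) = -3 + ((r² + r²) + 7) = -3 + (2*r² + 7) = -3 + (7 + 2*r²) = 4 + 2*r²)
W = -2 (W = ((4 + 2*4²) + 18)/(-37 + 10) = ((4 + 2*16) + 18)/(-27) = ((4 + 32) + 18)*(-1/27) = (36 + 18)*(-1/27) = 54*(-1/27) = -2)
-63*W*72 = -63*(-2)*72 = 126*72 = 9072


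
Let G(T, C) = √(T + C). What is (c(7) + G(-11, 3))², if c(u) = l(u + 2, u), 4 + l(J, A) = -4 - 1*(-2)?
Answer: 28 - 24*I*√2 ≈ 28.0 - 33.941*I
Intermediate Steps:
G(T, C) = √(C + T)
l(J, A) = -6 (l(J, A) = -4 + (-4 - 1*(-2)) = -4 + (-4 + 2) = -4 - 2 = -6)
c(u) = -6
(c(7) + G(-11, 3))² = (-6 + √(3 - 11))² = (-6 + √(-8))² = (-6 + 2*I*√2)²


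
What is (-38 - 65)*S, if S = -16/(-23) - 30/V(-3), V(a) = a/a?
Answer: 69422/23 ≈ 3018.3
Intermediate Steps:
V(a) = 1
S = -674/23 (S = -16/(-23) - 30/1 = -16*(-1/23) - 30*1 = 16/23 - 30 = -674/23 ≈ -29.304)
(-38 - 65)*S = (-38 - 65)*(-674/23) = -103*(-674/23) = 69422/23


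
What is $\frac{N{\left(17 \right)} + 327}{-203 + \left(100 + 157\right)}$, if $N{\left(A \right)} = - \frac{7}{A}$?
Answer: $\frac{2776}{459} \approx 6.0479$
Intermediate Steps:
$\frac{N{\left(17 \right)} + 327}{-203 + \left(100 + 157\right)} = \frac{- \frac{7}{17} + 327}{-203 + \left(100 + 157\right)} = \frac{\left(-7\right) \frac{1}{17} + 327}{-203 + 257} = \frac{- \frac{7}{17} + 327}{54} = \frac{5552}{17} \cdot \frac{1}{54} = \frac{2776}{459}$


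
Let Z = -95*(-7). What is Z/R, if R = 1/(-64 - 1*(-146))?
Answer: 54530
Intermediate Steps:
Z = 665
R = 1/82 (R = 1/(-64 + 146) = 1/82 ≈ 0.012195)
Z/R = 665/(1/82) = 665*82 = 54530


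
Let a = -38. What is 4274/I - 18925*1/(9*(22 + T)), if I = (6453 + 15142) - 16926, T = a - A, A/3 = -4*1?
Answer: 88514689/168084 ≈ 526.61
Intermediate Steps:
A = -12 (A = 3*(-4*1) = 3*(-4) = -12)
T = -26 (T = -38 - 1*(-12) = -38 + 12 = -26)
I = 4669 (I = 21595 - 16926 = 4669)
4274/I - 18925*1/(9*(22 + T)) = 4274/4669 - 18925*1/(9*(22 - 26)) = 4274*(1/4669) - 18925/((-4*9)) = 4274/4669 - 18925/(-36) = 4274/4669 - 18925*(-1/36) = 4274/4669 + 18925/36 = 88514689/168084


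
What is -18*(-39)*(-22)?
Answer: -15444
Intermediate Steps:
-18*(-39)*(-22) = 702*(-22) = -15444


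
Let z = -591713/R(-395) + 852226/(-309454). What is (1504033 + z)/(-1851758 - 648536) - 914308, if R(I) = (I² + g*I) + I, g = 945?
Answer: -76983682875128567643741/84198795401527010 ≈ -9.1431e+5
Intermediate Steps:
R(I) = I² + 946*I (R(I) = (I² + 945*I) + I = I² + 946*I)
z = -1187386534/33675557915 (z = -591713*(-1/(395*(946 - 395))) + 852226/(-309454) = -591713/((-395*551)) + 852226*(-1/309454) = -591713/(-217645) - 426113/154727 = -591713*(-1/217645) - 426113/154727 = 591713/217645 - 426113/154727 = -1187386534/33675557915 ≈ -0.035260)
(1504033 + z)/(-1851758 - 648536) - 914308 = (1504033 - 1187386534/33675557915)/(-1851758 - 648536) - 914308 = (50649149210184661/33675557915)/(-2500294) - 914308 = (50649149210184661/33675557915)*(-1/2500294) - 914308 = -50649149210184661/84198795401527010 - 914308 = -76983682875128567643741/84198795401527010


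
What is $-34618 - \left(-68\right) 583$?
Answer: $5026$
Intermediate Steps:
$-34618 - \left(-68\right) 583 = -34618 - -39644 = -34618 + 39644 = 5026$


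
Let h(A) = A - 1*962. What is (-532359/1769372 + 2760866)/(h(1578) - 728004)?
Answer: -4884998463793/1287019960336 ≈ -3.7956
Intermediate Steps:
h(A) = -962 + A (h(A) = A - 962 = -962 + A)
(-532359/1769372 + 2760866)/(h(1578) - 728004) = (-532359/1769372 + 2760866)/((-962 + 1578) - 728004) = (-532359*1/1769372 + 2760866)/(616 - 728004) = (-532359/1769372 + 2760866)/(-727388) = (4884998463793/1769372)*(-1/727388) = -4884998463793/1287019960336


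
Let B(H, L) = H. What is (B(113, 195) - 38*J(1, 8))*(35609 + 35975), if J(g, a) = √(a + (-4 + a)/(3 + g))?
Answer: -71584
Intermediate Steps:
J(g, a) = √(a + (-4 + a)/(3 + g))
(B(113, 195) - 38*J(1, 8))*(35609 + 35975) = (113 - 38*√(-4 + 8 + 8*(3 + 1))/√(3 + 1))*(35609 + 35975) = (113 - 38*√(-4 + 8 + 8*4)/2)*71584 = (113 - 38*√(-4 + 8 + 32)/2)*71584 = (113 - 38*√((¼)*36))*71584 = (113 - 38*√9)*71584 = (113 - 38*3)*71584 = (113 - 114)*71584 = -1*71584 = -71584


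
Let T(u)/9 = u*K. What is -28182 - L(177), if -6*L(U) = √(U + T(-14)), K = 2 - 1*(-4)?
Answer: -28182 + I*√579/6 ≈ -28182.0 + 4.0104*I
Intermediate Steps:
K = 6 (K = 2 + 4 = 6)
T(u) = 54*u (T(u) = 9*(u*6) = 9*(6*u) = 54*u)
L(U) = -√(-756 + U)/6 (L(U) = -√(U + 54*(-14))/6 = -√(U - 756)/6 = -√(-756 + U)/6)
-28182 - L(177) = -28182 - (-1)*√(-756 + 177)/6 = -28182 - (-1)*√(-579)/6 = -28182 - (-1)*I*√579/6 = -28182 + I*√579/6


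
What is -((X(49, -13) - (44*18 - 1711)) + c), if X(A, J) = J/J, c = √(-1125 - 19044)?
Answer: -920 - 9*I*√249 ≈ -920.0 - 142.02*I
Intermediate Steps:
c = 9*I*√249 (c = √(-20169) = 9*I*√249 ≈ 142.02*I)
X(A, J) = 1
-((X(49, -13) - (44*18 - 1711)) + c) = -((1 - (44*18 - 1711)) + 9*I*√249) = -((1 - (792 - 1711)) + 9*I*√249) = -((1 - 1*(-919)) + 9*I*√249) = -((1 + 919) + 9*I*√249) = -(920 + 9*I*√249) = -920 - 9*I*√249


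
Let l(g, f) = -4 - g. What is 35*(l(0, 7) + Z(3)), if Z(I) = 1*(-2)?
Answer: -210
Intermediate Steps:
Z(I) = -2
35*(l(0, 7) + Z(3)) = 35*((-4 - 1*0) - 2) = 35*((-4 + 0) - 2) = 35*(-4 - 2) = 35*(-6) = -210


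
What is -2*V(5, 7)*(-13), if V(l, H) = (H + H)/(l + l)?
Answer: 182/5 ≈ 36.400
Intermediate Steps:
V(l, H) = H/l (V(l, H) = (2*H)/((2*l)) = (2*H)*(1/(2*l)) = H/l)
-2*V(5, 7)*(-13) = -14/5*(-13) = 182/5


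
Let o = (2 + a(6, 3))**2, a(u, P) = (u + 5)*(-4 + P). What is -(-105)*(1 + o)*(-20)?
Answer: -172200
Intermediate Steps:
a(u, P) = (-4 + P)*(5 + u) (a(u, P) = (5 + u)*(-4 + P) = (-4 + P)*(5 + u))
o = 81 (o = (2 + (-20 - 4*6 + 5*3 + 3*6))**2 = (2 + (-20 - 24 + 15 + 18))**2 = (2 - 11)**2 = (-9)**2 = 81)
-(-105)*(1 + o)*(-20) = -(-105)*(1 + 81)*(-20) = -(-105)*82*(-20) = -35*(-246)*(-20) = 8610*(-20) = -172200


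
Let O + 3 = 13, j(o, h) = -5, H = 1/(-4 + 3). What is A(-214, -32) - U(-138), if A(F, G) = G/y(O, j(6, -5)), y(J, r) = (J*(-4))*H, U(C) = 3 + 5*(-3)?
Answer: 56/5 ≈ 11.200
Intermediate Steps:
H = -1 (H = 1/(-1) = -1)
U(C) = -12 (U(C) = 3 - 15 = -12)
O = 10 (O = -3 + 13 = 10)
y(J, r) = 4*J (y(J, r) = (J*(-4))*(-1) = -4*J*(-1) = 4*J)
A(F, G) = G/40 (A(F, G) = G/((4*10)) = G/40)
A(-214, -32) - U(-138) = (1/40)*(-32) - 1*(-12) = -4/5 + 12 = 56/5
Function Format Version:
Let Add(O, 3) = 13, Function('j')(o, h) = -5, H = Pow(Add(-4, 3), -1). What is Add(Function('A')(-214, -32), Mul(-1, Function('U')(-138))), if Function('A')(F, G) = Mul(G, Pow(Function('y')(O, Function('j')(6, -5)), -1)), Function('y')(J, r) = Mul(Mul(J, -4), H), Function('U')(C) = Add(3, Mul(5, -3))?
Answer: Rational(56, 5) ≈ 11.200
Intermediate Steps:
H = -1 (H = Pow(-1, -1) = -1)
Function('U')(C) = -12 (Function('U')(C) = Add(3, -15) = -12)
O = 10 (O = Add(-3, 13) = 10)
Function('y')(J, r) = Mul(4, J) (Function('y')(J, r) = Mul(Mul(J, -4), -1) = Mul(Mul(-4, J), -1) = Mul(4, J))
Function('A')(F, G) = Mul(Rational(1, 40), G) (Function('A')(F, G) = Mul(G, Pow(Mul(4, 10), -1)) = Mul(G, Pow(40, -1)) = Mul(G, Rational(1, 40)) = Mul(Rational(1, 40), G))
Add(Function('A')(-214, -32), Mul(-1, Function('U')(-138))) = Add(Mul(Rational(1, 40), -32), Mul(-1, -12)) = Add(Rational(-4, 5), 12) = Rational(56, 5)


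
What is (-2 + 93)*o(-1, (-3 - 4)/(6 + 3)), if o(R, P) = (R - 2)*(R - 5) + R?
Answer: 1547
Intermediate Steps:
o(R, P) = R + (-5 + R)*(-2 + R) (o(R, P) = (-2 + R)*(-5 + R) + R = (-5 + R)*(-2 + R) + R = R + (-5 + R)*(-2 + R))
(-2 + 93)*o(-1, (-3 - 4)/(6 + 3)) = (-2 + 93)*(10 + (-1)² - 6*(-1)) = 91*(10 + 1 + 6) = 91*17 = 1547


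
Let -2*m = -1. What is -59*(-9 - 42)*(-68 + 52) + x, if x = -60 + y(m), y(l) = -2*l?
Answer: -48205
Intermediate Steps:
m = 1/2 (m = -1/2*(-1) = 1/2 ≈ 0.50000)
x = -61 (x = -60 - 2*1/2 = -60 - 1 = -61)
-59*(-9 - 42)*(-68 + 52) + x = -59*(-9 - 42)*(-68 + 52) - 61 = -(-3009)*(-16) - 61 = -59*816 - 61 = -48144 - 61 = -48205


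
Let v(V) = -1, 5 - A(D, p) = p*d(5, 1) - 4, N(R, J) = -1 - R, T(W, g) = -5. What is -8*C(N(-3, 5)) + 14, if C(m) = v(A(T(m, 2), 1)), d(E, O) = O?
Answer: 22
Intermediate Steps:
A(D, p) = 9 - p (A(D, p) = 5 - (p*1 - 4) = 5 - (p - 4) = 5 - (-4 + p) = 5 + (4 - p) = 9 - p)
C(m) = -1
-8*C(N(-3, 5)) + 14 = -8*(-1) + 14 = 8 + 14 = 22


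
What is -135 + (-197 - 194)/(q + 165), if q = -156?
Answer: -1606/9 ≈ -178.44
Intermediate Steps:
-135 + (-197 - 194)/(q + 165) = -135 + (-197 - 194)/(-156 + 165) = -135 - 391/9 = -1606/9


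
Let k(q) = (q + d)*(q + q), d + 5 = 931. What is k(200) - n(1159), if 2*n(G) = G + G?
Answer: 449241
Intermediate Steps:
d = 926 (d = -5 + 931 = 926)
n(G) = G (n(G) = (G + G)/2 = (2*G)/2 = G)
k(q) = 2*q*(926 + q) (k(q) = (q + 926)*(q + q) = (926 + q)*(2*q) = 2*q*(926 + q))
k(200) - n(1159) = 2*200*(926 + 200) - 1*1159 = 2*200*1126 - 1159 = 450400 - 1159 = 449241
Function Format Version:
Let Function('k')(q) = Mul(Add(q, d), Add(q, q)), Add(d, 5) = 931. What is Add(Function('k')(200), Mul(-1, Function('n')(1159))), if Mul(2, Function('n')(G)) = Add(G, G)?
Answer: 449241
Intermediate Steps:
d = 926 (d = Add(-5, 931) = 926)
Function('n')(G) = G (Function('n')(G) = Mul(Rational(1, 2), Add(G, G)) = Mul(Rational(1, 2), Mul(2, G)) = G)
Function('k')(q) = Mul(2, q, Add(926, q)) (Function('k')(q) = Mul(Add(q, 926), Add(q, q)) = Mul(Add(926, q), Mul(2, q)) = Mul(2, q, Add(926, q)))
Add(Function('k')(200), Mul(-1, Function('n')(1159))) = Add(Mul(2, 200, Add(926, 200)), Mul(-1, 1159)) = Add(Mul(2, 200, 1126), -1159) = Add(450400, -1159) = 449241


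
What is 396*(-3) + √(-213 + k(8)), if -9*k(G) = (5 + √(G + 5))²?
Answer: -1188 + I*√(1955 + 10*√13)/3 ≈ -1188.0 + 14.874*I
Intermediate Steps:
k(G) = -(5 + √(5 + G))²/9 (k(G) = -(5 + √(G + 5))²/9 = -(5 + √(5 + G))²/9)
396*(-3) + √(-213 + k(8)) = 396*(-3) + √(-213 - (5 + √(5 + 8))²/9) = -1188 + √(-213 - (5 + √13)²/9)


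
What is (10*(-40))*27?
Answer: -10800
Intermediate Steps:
(10*(-40))*27 = -400*27 = -10800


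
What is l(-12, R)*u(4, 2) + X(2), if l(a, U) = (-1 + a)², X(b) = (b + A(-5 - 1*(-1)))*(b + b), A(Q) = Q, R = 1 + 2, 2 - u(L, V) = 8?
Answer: -1022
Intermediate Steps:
u(L, V) = -6 (u(L, V) = 2 - 1*8 = 2 - 8 = -6)
R = 3
X(b) = 2*b*(-4 + b) (X(b) = (b + (-5 - 1*(-1)))*(b + b) = (b + (-5 + 1))*(2*b) = (b - 4)*(2*b) = (-4 + b)*(2*b) = 2*b*(-4 + b))
l(-12, R)*u(4, 2) + X(2) = (-1 - 12)²*(-6) + 2*2*(-4 + 2) = (-13)²*(-6) + 2*2*(-2) = 169*(-6) - 8 = -1014 - 8 = -1022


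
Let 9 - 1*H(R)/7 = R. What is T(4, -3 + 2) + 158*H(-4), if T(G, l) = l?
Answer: 14377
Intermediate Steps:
H(R) = 63 - 7*R
T(4, -3 + 2) + 158*H(-4) = (-3 + 2) + 158*(63 - 7*(-4)) = -1 + 158*(63 + 28) = -1 + 158*91 = -1 + 14378 = 14377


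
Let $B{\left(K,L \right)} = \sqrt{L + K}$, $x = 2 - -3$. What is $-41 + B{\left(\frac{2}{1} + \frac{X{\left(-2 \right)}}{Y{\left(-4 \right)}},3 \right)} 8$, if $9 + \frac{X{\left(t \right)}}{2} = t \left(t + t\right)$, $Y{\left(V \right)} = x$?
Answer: $-41 + \frac{8 \sqrt{115}}{5} \approx -23.842$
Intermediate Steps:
$x = 5$ ($x = 2 + 3 = 5$)
$Y{\left(V \right)} = 5$
$X{\left(t \right)} = -18 + 4 t^{2}$ ($X{\left(t \right)} = -18 + 2 t \left(t + t\right) = -18 + 2 t 2 t = -18 + 2 \cdot 2 t^{2} = -18 + 4 t^{2}$)
$B{\left(K,L \right)} = \sqrt{K + L}$
$-41 + B{\left(\frac{2}{1} + \frac{X{\left(-2 \right)}}{Y{\left(-4 \right)}},3 \right)} 8 = -41 + \sqrt{\left(\frac{2}{1} + \frac{-18 + 4 \left(-2\right)^{2}}{5}\right) + 3} \cdot 8 = -41 + \sqrt{\left(2 \cdot 1 + \left(-18 + 4 \cdot 4\right) \frac{1}{5}\right) + 3} \cdot 8 = -41 + \sqrt{\left(2 + \left(-18 + 16\right) \frac{1}{5}\right) + 3} \cdot 8 = -41 + \sqrt{\left(2 - \frac{2}{5}\right) + 3} \cdot 8 = -41 + \sqrt{\frac{8}{5} + 3} \cdot 8 = -41 + \sqrt{\frac{23}{5}} \cdot 8 = -41 + \frac{\sqrt{115}}{5} \cdot 8 = -41 + \frac{8 \sqrt{115}}{5}$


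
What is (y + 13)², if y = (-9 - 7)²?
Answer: 72361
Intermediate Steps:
y = 256 (y = (-16)² = 256)
(y + 13)² = (256 + 13)² = 269² = 72361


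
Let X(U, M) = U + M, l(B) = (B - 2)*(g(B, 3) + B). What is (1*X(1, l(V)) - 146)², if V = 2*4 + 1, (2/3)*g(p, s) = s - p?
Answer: 21025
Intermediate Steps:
g(p, s) = -3*p/2 + 3*s/2 (g(p, s) = 3*(s - p)/2 = -3*p/2 + 3*s/2)
V = 9 (V = 8 + 1 = 9)
l(B) = (-2 + B)*(9/2 - B/2) (l(B) = (B - 2)*((-3*B/2 + (3/2)*3) + B) = (-2 + B)*((-3*B/2 + 9/2) + B) = (-2 + B)*((9/2 - 3*B/2) + B) = (-2 + B)*(9/2 - B/2))
X(U, M) = M + U
(1*X(1, l(V)) - 146)² = (1*((-9 - ½*9² + (11/2)*9) + 1) - 146)² = (1*((-9 - ½*81 + 99/2) + 1) - 146)² = (1*((-9 - 81/2 + 99/2) + 1) - 146)² = (1*(0 + 1) - 146)² = (1*1 - 146)² = (1 - 146)² = (-145)² = 21025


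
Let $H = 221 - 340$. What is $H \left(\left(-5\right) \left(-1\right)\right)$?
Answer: $-595$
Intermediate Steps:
$H = -119$ ($H = 221 - 340 = -119$)
$H \left(\left(-5\right) \left(-1\right)\right) = - 119 \left(\left(-5\right) \left(-1\right)\right) = \left(-119\right) 5 = -595$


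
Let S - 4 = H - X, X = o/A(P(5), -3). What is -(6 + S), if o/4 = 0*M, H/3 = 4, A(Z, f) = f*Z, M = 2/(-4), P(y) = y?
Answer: -22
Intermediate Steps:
M = -1/2 (M = 2*(-1/4) = -1/2 ≈ -0.50000)
A(Z, f) = Z*f
H = 12 (H = 3*4 = 12)
o = 0 (o = 4*(0*(-1/2)) = 4*0 = 0)
X = 0 (X = 0/((5*(-3))) = 0/(-15) = 0*(-1/15) = 0)
S = 16 (S = 4 + (12 - 1*0) = 4 + (12 + 0) = 4 + 12 = 16)
-(6 + S) = -(6 + 16) = -1*22 = -22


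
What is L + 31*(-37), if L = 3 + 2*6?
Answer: -1132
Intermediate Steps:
L = 15 (L = 3 + 12 = 15)
L + 31*(-37) = 15 + 31*(-37) = 15 - 1147 = -1132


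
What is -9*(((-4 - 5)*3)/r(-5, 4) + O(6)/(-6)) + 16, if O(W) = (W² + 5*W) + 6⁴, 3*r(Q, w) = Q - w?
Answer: 1978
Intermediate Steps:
r(Q, w) = -w/3 + Q/3 (r(Q, w) = (Q - w)/3 = -w/3 + Q/3)
O(W) = 1296 + W² + 5*W (O(W) = (W² + 5*W) + 1296 = 1296 + W² + 5*W)
-9*(((-4 - 5)*3)/r(-5, 4) + O(6)/(-6)) + 16 = -9*(((-4 - 5)*3)/(-⅓*4 + (⅓)*(-5)) + (1296 + 6² + 5*6)/(-6)) + 16 = -9*((-9*3)/(-4/3 - 5/3) + (1296 + 36 + 30)*(-⅙)) + 16 = -9*(-27/(-3) + 1362*(-⅙)) + 16 = -9*(-27*(-⅓) - 227) + 16 = -9*(9 - 227) + 16 = -9*(-218) + 16 = 1962 + 16 = 1978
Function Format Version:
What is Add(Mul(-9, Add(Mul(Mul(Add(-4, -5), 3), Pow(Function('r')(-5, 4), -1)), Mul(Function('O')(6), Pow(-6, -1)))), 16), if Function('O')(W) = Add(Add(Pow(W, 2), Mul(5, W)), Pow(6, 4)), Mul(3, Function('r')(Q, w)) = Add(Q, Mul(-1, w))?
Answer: 1978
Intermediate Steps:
Function('r')(Q, w) = Add(Mul(Rational(-1, 3), w), Mul(Rational(1, 3), Q)) (Function('r')(Q, w) = Mul(Rational(1, 3), Add(Q, Mul(-1, w))) = Add(Mul(Rational(-1, 3), w), Mul(Rational(1, 3), Q)))
Function('O')(W) = Add(1296, Pow(W, 2), Mul(5, W)) (Function('O')(W) = Add(Add(Pow(W, 2), Mul(5, W)), 1296) = Add(1296, Pow(W, 2), Mul(5, W)))
Add(Mul(-9, Add(Mul(Mul(Add(-4, -5), 3), Pow(Function('r')(-5, 4), -1)), Mul(Function('O')(6), Pow(-6, -1)))), 16) = Add(Mul(-9, Add(Mul(Mul(Add(-4, -5), 3), Pow(Add(Mul(Rational(-1, 3), 4), Mul(Rational(1, 3), -5)), -1)), Mul(Add(1296, Pow(6, 2), Mul(5, 6)), Pow(-6, -1)))), 16) = Add(Mul(-9, Add(Mul(Mul(-9, 3), Pow(Add(Rational(-4, 3), Rational(-5, 3)), -1)), Mul(Add(1296, 36, 30), Rational(-1, 6)))), 16) = Add(Mul(-9, Add(Mul(-27, Pow(-3, -1)), Mul(1362, Rational(-1, 6)))), 16) = Add(Mul(-9, Add(Mul(-27, Rational(-1, 3)), -227)), 16) = Add(Mul(-9, Add(9, -227)), 16) = Add(Mul(-9, -218), 16) = Add(1962, 16) = 1978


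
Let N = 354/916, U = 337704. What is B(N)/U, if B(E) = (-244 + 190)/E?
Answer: -687/1660378 ≈ -0.00041376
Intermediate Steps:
N = 177/458 (N = 354*(1/916) = 177/458 ≈ 0.38646)
B(E) = -54/E
B(N)/U = -54/177/458/337704 = -54*458/177*(1/337704) = -8244/59*1/337704 = -687/1660378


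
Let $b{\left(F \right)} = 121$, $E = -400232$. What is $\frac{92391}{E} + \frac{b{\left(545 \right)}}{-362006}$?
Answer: $- \frac{16747262209}{72443192696} \approx -0.23118$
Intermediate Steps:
$\frac{92391}{E} + \frac{b{\left(545 \right)}}{-362006} = \frac{92391}{-400232} + \frac{121}{-362006} = 92391 \left(- \frac{1}{400232}\right) + 121 \left(- \frac{1}{362006}\right) = - \frac{92391}{400232} - \frac{121}{362006} = - \frac{16747262209}{72443192696}$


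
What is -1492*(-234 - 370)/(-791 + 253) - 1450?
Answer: -840634/269 ≈ -3125.0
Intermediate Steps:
-1492*(-234 - 370)/(-791 + 253) - 1450 = -(-901168)/(-538) - 1450 = -(-901168)*(-1)/538 - 1450 = -1492*302/269 - 1450 = -450584/269 - 1450 = -840634/269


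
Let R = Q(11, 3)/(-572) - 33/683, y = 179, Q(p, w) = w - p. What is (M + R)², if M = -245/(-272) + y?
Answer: 22832391344245675921/705750655777024 ≈ 32352.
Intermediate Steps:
M = 48933/272 (M = -245/(-272) + 179 = -245*(-1/272) + 179 = 245/272 + 179 = 48933/272 ≈ 179.90)
R = -3353/97669 (R = (3 - 1*11)/(-572) - 33/683 = (3 - 11)*(-1/572) - 33*1/683 = -8*(-1/572) - 33/683 = 2/143 - 33/683 = -3353/97669 ≈ -0.034330)
(M + R)² = (48933/272 - 3353/97669)² = (4778325161/26565968)² = 22832391344245675921/705750655777024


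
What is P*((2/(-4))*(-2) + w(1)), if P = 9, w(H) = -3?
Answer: -18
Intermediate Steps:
P*((2/(-4))*(-2) + w(1)) = 9*((2/(-4))*(-2) - 3) = 9*((2*(-¼))*(-2) - 3) = 9*(-½*(-2) - 3) = 9*(1 - 3) = 9*(-2) = -18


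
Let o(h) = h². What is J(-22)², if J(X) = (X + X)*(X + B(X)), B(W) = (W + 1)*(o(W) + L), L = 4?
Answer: 204195534400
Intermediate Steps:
B(W) = (1 + W)*(4 + W²) (B(W) = (W + 1)*(W² + 4) = (1 + W)*(4 + W²))
J(X) = 2*X*(4 + X² + X³ + 5*X) (J(X) = (X + X)*(X + (4 + X² + X³ + 4*X)) = (2*X)*(4 + X² + X³ + 5*X) = 2*X*(4 + X² + X³ + 5*X))
J(-22)² = (2*(-22)*(4 + (-22)² + (-22)³ + 5*(-22)))² = (2*(-22)*(4 + 484 - 10648 - 110))² = (2*(-22)*(-10270))² = 451880² = 204195534400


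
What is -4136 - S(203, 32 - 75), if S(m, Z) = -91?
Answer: -4045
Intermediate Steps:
-4136 - S(203, 32 - 75) = -4136 - 1*(-91) = -4136 + 91 = -4045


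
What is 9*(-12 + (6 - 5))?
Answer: -99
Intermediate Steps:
9*(-12 + (6 - 5)) = 9*(-12 + 1) = 9*(-11) = -99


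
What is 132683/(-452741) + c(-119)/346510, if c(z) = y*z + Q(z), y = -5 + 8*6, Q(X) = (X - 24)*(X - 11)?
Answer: -39876206837/156879283910 ≈ -0.25418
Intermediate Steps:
Q(X) = (-24 + X)*(-11 + X)
y = 43 (y = -5 + 48 = 43)
c(z) = 264 + z² + 8*z (c(z) = 43*z + (264 + z² - 35*z) = 264 + z² + 8*z)
132683/(-452741) + c(-119)/346510 = 132683/(-452741) + (264 + (-119)² + 8*(-119))/346510 = 132683*(-1/452741) + (264 + 14161 - 952)*(1/346510) = -132683/452741 + 13473*(1/346510) = -132683/452741 + 13473/346510 = -39876206837/156879283910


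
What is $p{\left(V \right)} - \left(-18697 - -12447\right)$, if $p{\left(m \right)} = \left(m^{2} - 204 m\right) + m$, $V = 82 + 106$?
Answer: $3430$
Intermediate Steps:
$V = 188$
$p{\left(m \right)} = m^{2} - 203 m$
$p{\left(V \right)} - \left(-18697 - -12447\right) = 188 \left(-203 + 188\right) - \left(-18697 - -12447\right) = 188 \left(-15\right) - \left(-18697 + 12447\right) = -2820 - -6250 = -2820 + 6250 = 3430$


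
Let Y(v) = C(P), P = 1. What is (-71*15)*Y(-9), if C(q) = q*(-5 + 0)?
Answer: 5325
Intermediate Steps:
C(q) = -5*q (C(q) = q*(-5) = -5*q)
Y(v) = -5 (Y(v) = -5*1 = -5)
(-71*15)*Y(-9) = -71*15*(-5) = -1065*(-5) = 5325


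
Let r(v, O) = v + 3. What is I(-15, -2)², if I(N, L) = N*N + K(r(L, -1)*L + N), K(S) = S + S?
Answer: 36481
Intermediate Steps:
r(v, O) = 3 + v
K(S) = 2*S
I(N, L) = N² + 2*N + 2*L*(3 + L) (I(N, L) = N*N + 2*((3 + L)*L + N) = N² + 2*(L*(3 + L) + N) = N² + 2*(N + L*(3 + L)) = N² + (2*N + 2*L*(3 + L)) = N² + 2*N + 2*L*(3 + L))
I(-15, -2)² = ((-15)² + 2*(-15) + 2*(-2)*(3 - 2))² = (225 - 30 + 2*(-2)*1)² = (225 - 30 - 4)² = 191² = 36481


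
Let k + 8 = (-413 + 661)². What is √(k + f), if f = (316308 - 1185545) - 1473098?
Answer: I*√2280839 ≈ 1510.2*I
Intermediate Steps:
f = -2342335 (f = -869237 - 1473098 = -2342335)
k = 61496 (k = -8 + (-413 + 661)² = -8 + 248² = -8 + 61504 = 61496)
√(k + f) = √(61496 - 2342335) = √(-2280839) = I*√2280839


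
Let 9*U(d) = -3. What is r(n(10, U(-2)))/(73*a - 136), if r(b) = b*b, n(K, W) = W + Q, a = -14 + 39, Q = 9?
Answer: 676/15201 ≈ 0.044471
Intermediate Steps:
U(d) = -⅓ (U(d) = (⅑)*(-3) = -⅓)
a = 25
n(K, W) = 9 + W (n(K, W) = W + 9 = 9 + W)
r(b) = b²
r(n(10, U(-2)))/(73*a - 136) = (9 - ⅓)²/(73*25 - 136) = (26/3)²/(1825 - 136) = (676/9)/1689 = (676/9)*(1/1689) = 676/15201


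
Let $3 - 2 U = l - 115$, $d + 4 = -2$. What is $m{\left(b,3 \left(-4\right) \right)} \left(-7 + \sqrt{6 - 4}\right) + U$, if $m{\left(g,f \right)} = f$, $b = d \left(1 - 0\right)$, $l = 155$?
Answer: $\frac{131}{2} - 12 \sqrt{2} \approx 48.529$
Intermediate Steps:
$d = -6$ ($d = -4 - 2 = -6$)
$U = - \frac{37}{2}$ ($U = \frac{3}{2} - \frac{155 - 115}{2} = \frac{3}{2} - 20 = - \frac{37}{2} \approx -18.5$)
$b = -6$ ($b = - 6 \left(1 - 0\right) = - 6 \left(1 + 0\right) = \left(-6\right) 1 = -6$)
$m{\left(b,3 \left(-4\right) \right)} \left(-7 + \sqrt{6 - 4}\right) + U = 3 \left(-4\right) \left(-7 + \sqrt{6 - 4}\right) - \frac{37}{2} = - 12 \left(-7 + \sqrt{2}\right) - \frac{37}{2} = \left(84 - 12 \sqrt{2}\right) - \frac{37}{2} = \frac{131}{2} - 12 \sqrt{2}$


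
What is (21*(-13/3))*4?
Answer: -364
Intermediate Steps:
(21*(-13/3))*4 = -91*4 = -364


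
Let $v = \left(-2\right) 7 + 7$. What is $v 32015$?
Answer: $-224105$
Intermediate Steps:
$v = -7$ ($v = -14 + 7 = -7$)
$v 32015 = \left(-7\right) 32015 = -224105$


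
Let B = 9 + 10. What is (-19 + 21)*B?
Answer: 38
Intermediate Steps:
B = 19
(-19 + 21)*B = (-19 + 21)*19 = 2*19 = 38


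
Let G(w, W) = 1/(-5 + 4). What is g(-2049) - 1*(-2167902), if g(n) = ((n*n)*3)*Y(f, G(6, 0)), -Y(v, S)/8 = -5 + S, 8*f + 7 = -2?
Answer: 606737646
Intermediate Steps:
f = -9/8 (f = -7/8 + (1/8)*(-2) = -7/8 - 1/4 = -9/8 ≈ -1.1250)
G(w, W) = -1 (G(w, W) = 1/(-1) = -1)
Y(v, S) = 40 - 8*S (Y(v, S) = -8*(-5 + S) = 40 - 8*S)
g(n) = 144*n**2 (g(n) = ((n*n)*3)*(40 - 8*(-1)) = (n**2*3)*(40 + 8) = (3*n**2)*48 = 144*n**2)
g(-2049) - 1*(-2167902) = 144*(-2049)**2 - 1*(-2167902) = 144*4198401 + 2167902 = 604569744 + 2167902 = 606737646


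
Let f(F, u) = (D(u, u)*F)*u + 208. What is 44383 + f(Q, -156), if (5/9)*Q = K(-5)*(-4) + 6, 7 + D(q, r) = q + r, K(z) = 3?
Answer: -2464301/5 ≈ -4.9286e+5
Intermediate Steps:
D(q, r) = -7 + q + r (D(q, r) = -7 + (q + r) = -7 + q + r)
Q = -54/5 (Q = 9*(3*(-4) + 6)/5 = 9*(-12 + 6)/5 = (9/5)*(-6) = -54/5 ≈ -10.800)
f(F, u) = 208 + F*u*(-7 + 2*u) (f(F, u) = ((-7 + u + u)*F)*u + 208 = ((-7 + 2*u)*F)*u + 208 = (F*(-7 + 2*u))*u + 208 = F*u*(-7 + 2*u) + 208 = 208 + F*u*(-7 + 2*u))
44383 + f(Q, -156) = 44383 + (208 - 54/5*(-156)*(-7 + 2*(-156))) = 44383 + (208 - 54/5*(-156)*(-7 - 312)) = 44383 + (208 - 54/5*(-156)*(-319)) = 44383 + (208 - 2687256/5) = 44383 - 2686216/5 = -2464301/5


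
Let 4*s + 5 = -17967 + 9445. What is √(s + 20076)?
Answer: √71777/2 ≈ 133.96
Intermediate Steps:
s = -8527/4 (s = -5/4 + (-17967 + 9445)/4 = -5/4 + (¼)*(-8522) = -5/4 - 4261/2 = -8527/4 ≈ -2131.8)
√(s + 20076) = √(-8527/4 + 20076) = √(71777/4) = √71777/2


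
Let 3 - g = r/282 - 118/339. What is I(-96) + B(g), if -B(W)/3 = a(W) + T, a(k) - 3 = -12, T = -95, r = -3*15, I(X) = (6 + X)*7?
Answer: -318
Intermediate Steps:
I(X) = 42 + 7*X
r = -45
g = 111775/31866 (g = 3 - (-45/282 - 118/339) = 3 - (-45*1/282 - 118*1/339) = 3 - (-15/94 - 118/339) = 3 - 1*(-16177/31866) = 3 + 16177/31866 = 111775/31866 ≈ 3.5077)
a(k) = -9 (a(k) = 3 - 12 = -9)
B(W) = 312 (B(W) = -3*(-9 - 95) = -3*(-104) = 312)
I(-96) + B(g) = (42 + 7*(-96)) + 312 = (42 - 672) + 312 = -630 + 312 = -318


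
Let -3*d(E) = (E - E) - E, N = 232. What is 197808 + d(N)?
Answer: 593656/3 ≈ 1.9789e+5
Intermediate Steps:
d(E) = E/3 (d(E) = -((E - E) - E)/3 = -(0 - E)/3 = -(-1)*E/3 = E/3)
197808 + d(N) = 197808 + (1/3)*232 = 197808 + 232/3 = 593656/3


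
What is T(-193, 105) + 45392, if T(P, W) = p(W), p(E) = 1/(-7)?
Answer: 317743/7 ≈ 45392.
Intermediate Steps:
p(E) = -⅐
T(P, W) = -⅐
T(-193, 105) + 45392 = -⅐ + 45392 = 317743/7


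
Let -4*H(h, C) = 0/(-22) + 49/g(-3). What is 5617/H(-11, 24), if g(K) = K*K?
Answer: -202212/49 ≈ -4126.8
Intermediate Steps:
g(K) = K**2
H(h, C) = -49/36 (H(h, C) = -(0/(-22) + 49/((-3)**2))/4 = -(0*(-1/22) + 49/9)/4 = -(0 + 49*(1/9))/4 = -(0 + 49/9)/4 = -1/4*49/9 = -49/36)
5617/H(-11, 24) = 5617/(-49/36) = 5617*(-36/49) = -202212/49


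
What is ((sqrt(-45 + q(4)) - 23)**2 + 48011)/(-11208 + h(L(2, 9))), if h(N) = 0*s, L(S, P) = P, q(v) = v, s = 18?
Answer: -48499/11208 + 23*I*sqrt(41)/5604 ≈ -4.3272 + 0.02628*I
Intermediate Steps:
h(N) = 0 (h(N) = 0*18 = 0)
((sqrt(-45 + q(4)) - 23)**2 + 48011)/(-11208 + h(L(2, 9))) = ((sqrt(-45 + 4) - 23)**2 + 48011)/(-11208 + 0) = ((sqrt(-41) - 23)**2 + 48011)/(-11208) = ((I*sqrt(41) - 23)**2 + 48011)*(-1/11208) = ((-23 + I*sqrt(41))**2 + 48011)*(-1/11208) = (48011 + (-23 + I*sqrt(41))**2)*(-1/11208) = -48011/11208 - (-23 + I*sqrt(41))**2/11208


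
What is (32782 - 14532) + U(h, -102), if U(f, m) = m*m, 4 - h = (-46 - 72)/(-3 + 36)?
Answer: 28654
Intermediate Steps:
h = 250/33 (h = 4 - (-46 - 72)/(-3 + 36) = 4 - (-118)/33 = 4 - 1*(-118/33) = 4 + 118/33 = 250/33 ≈ 7.5758)
U(f, m) = m**2
(32782 - 14532) + U(h, -102) = (32782 - 14532) + (-102)**2 = 18250 + 10404 = 28654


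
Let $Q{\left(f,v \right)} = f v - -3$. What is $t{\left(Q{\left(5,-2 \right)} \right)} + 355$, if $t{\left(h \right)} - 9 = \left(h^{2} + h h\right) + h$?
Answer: $455$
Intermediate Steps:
$Q{\left(f,v \right)} = 3 + f v$ ($Q{\left(f,v \right)} = f v + 3 = 3 + f v$)
$t{\left(h \right)} = 9 + h + 2 h^{2}$ ($t{\left(h \right)} = 9 + \left(\left(h^{2} + h h\right) + h\right) = 9 + \left(\left(h^{2} + h^{2}\right) + h\right) = 9 + \left(2 h^{2} + h\right) = 9 + \left(h + 2 h^{2}\right) = 9 + h + 2 h^{2}$)
$t{\left(Q{\left(5,-2 \right)} \right)} + 355 = \left(9 + \left(3 + 5 \left(-2\right)\right) + 2 \left(3 + 5 \left(-2\right)\right)^{2}\right) + 355 = \left(9 + \left(3 - 10\right) + 2 \left(3 - 10\right)^{2}\right) + 355 = \left(9 - 7 + 2 \left(-7\right)^{2}\right) + 355 = \left(9 - 7 + 2 \cdot 49\right) + 355 = \left(9 - 7 + 98\right) + 355 = 100 + 355 = 455$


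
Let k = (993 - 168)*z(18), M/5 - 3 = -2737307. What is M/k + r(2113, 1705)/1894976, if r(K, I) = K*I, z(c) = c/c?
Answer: -5186530944979/312671040 ≈ -16588.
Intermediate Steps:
M = -13686520 (M = 15 + 5*(-2737307) = 15 - 13686535 = -13686520)
z(c) = 1
r(K, I) = I*K
k = 825 (k = (993 - 168)*1 = 825*1 = 825)
M/k + r(2113, 1705)/1894976 = -13686520/825 + (1705*2113)/1894976 = -13686520*1/825 + 3602665*(1/1894976) = -2737304/165 + 3602665/1894976 = -5186530944979/312671040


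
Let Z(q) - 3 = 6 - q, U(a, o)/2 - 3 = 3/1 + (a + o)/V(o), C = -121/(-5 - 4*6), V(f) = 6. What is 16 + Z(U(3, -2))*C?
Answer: 182/87 ≈ 2.0920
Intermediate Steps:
C = 121/29 (C = -121/(-5 - 24) = -121/(-29) = -121*(-1/29) = 121/29 ≈ 4.1724)
U(a, o) = 12 + a/3 + o/3 (U(a, o) = 6 + 2*(3/1 + (a + o)/6) = 6 + 2*(3*1 + (a + o)*(1/6)) = 6 + 2*(3 + (a/6 + o/6)) = 6 + 2*(3 + a/6 + o/6) = 6 + (6 + a/3 + o/3) = 12 + a/3 + o/3)
Z(q) = 9 - q (Z(q) = 3 + (6 - q) = 9 - q)
16 + Z(U(3, -2))*C = 16 + (9 - (12 + (1/3)*3 + (1/3)*(-2)))*(121/29) = 16 + (9 - (12 + 1 - 2/3))*(121/29) = 16 + (9 - 1*37/3)*(121/29) = 16 + (9 - 37/3)*(121/29) = 16 - 10/3*121/29 = 16 - 1210/87 = 182/87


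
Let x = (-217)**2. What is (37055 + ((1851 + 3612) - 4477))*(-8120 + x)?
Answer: 1482419729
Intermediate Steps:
x = 47089
(37055 + ((1851 + 3612) - 4477))*(-8120 + x) = (37055 + ((1851 + 3612) - 4477))*(-8120 + 47089) = (37055 + (5463 - 4477))*38969 = (37055 + 986)*38969 = 38041*38969 = 1482419729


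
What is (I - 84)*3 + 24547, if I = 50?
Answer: 24445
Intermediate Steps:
(I - 84)*3 + 24547 = (50 - 84)*3 + 24547 = -34*3 + 24547 = -102 + 24547 = 24445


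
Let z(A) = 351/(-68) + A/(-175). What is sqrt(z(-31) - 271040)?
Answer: I*sqrt(383826802723)/1190 ≈ 520.62*I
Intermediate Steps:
z(A) = -351/68 - A/175 (z(A) = 351*(-1/68) + A*(-1/175) = -351/68 - A/175)
sqrt(z(-31) - 271040) = sqrt((-351/68 - 1/175*(-31)) - 271040) = sqrt((-351/68 + 31/175) - 271040) = sqrt(-59317/11900 - 271040) = sqrt(-3225435317/11900) = I*sqrt(383826802723)/1190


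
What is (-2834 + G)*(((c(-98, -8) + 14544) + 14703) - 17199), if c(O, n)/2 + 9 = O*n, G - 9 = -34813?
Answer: -511801524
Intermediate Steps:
G = -34804 (G = 9 - 34813 = -34804)
c(O, n) = -18 + 2*O*n (c(O, n) = -18 + 2*(O*n) = -18 + 2*O*n)
(-2834 + G)*(((c(-98, -8) + 14544) + 14703) - 17199) = (-2834 - 34804)*((((-18 + 2*(-98)*(-8)) + 14544) + 14703) - 17199) = -37638*((((-18 + 1568) + 14544) + 14703) - 17199) = -37638*(((1550 + 14544) + 14703) - 17199) = -37638*((16094 + 14703) - 17199) = -37638*(30797 - 17199) = -37638*13598 = -511801524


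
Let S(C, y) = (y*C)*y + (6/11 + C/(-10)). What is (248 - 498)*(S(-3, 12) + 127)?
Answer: 836425/11 ≈ 76039.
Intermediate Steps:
S(C, y) = 6/11 - C/10 + C*y² (S(C, y) = (C*y)*y + (6*(1/11) + C*(-⅒)) = C*y² + (6/11 - C/10) = 6/11 - C/10 + C*y²)
(248 - 498)*(S(-3, 12) + 127) = (248 - 498)*((6/11 - ⅒*(-3) - 3*12²) + 127) = -250*((6/11 + 3/10 - 3*144) + 127) = -250*((6/11 + 3/10 - 432) + 127) = -250*(-47427/110 + 127) = -250*(-33457/110) = 836425/11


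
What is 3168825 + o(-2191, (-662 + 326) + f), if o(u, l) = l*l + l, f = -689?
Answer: 4218425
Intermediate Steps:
o(u, l) = l + l² (o(u, l) = l² + l = l + l²)
3168825 + o(-2191, (-662 + 326) + f) = 3168825 + ((-662 + 326) - 689)*(1 + ((-662 + 326) - 689)) = 3168825 + (-336 - 689)*(1 + (-336 - 689)) = 3168825 - 1025*(1 - 1025) = 3168825 - 1025*(-1024) = 3168825 + 1049600 = 4218425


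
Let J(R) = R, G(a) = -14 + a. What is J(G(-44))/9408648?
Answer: -29/4704324 ≈ -6.1645e-6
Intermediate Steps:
J(G(-44))/9408648 = (-14 - 44)/9408648 = -58*1/9408648 = -29/4704324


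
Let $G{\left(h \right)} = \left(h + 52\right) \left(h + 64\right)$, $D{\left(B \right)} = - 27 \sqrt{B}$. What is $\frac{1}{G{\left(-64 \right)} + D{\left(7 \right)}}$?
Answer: $- \frac{\sqrt{7}}{189} \approx -0.013999$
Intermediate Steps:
$G{\left(h \right)} = \left(52 + h\right) \left(64 + h\right)$
$\frac{1}{G{\left(-64 \right)} + D{\left(7 \right)}} = \frac{1}{\left(3328 + \left(-64\right)^{2} + 116 \left(-64\right)\right) - 27 \sqrt{7}} = \frac{1}{\left(3328 + 4096 - 7424\right) - 27 \sqrt{7}} = \frac{1}{0 - 27 \sqrt{7}} = \frac{1}{\left(-27\right) \sqrt{7}} = - \frac{\sqrt{7}}{189}$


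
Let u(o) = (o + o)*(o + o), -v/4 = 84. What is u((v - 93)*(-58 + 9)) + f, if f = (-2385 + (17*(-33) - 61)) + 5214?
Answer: 1767531971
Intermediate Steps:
v = -336 (v = -4*84 = -336)
u(o) = 4*o² (u(o) = (2*o)*(2*o) = 4*o²)
f = 2207 (f = (-2385 + (-561 - 61)) + 5214 = (-2385 - 622) + 5214 = -3007 + 5214 = 2207)
u((v - 93)*(-58 + 9)) + f = 4*((-336 - 93)*(-58 + 9))² + 2207 = 4*(-429*(-49))² + 2207 = 4*21021² + 2207 = 4*441882441 + 2207 = 1767529764 + 2207 = 1767531971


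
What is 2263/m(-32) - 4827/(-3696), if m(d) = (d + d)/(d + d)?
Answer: 2789625/1232 ≈ 2264.3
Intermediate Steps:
m(d) = 1 (m(d) = (2*d)/((2*d)) = (2*d)*(1/(2*d)) = 1)
2263/m(-32) - 4827/(-3696) = 2263/1 - 4827/(-3696) = 2263*1 - 4827*(-1/3696) = 2263 + 1609/1232 = 2789625/1232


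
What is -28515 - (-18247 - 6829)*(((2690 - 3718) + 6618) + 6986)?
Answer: 315327261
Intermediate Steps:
-28515 - (-18247 - 6829)*(((2690 - 3718) + 6618) + 6986) = -28515 - (-25076)*((-1028 + 6618) + 6986) = -28515 - (-25076)*(5590 + 6986) = -28515 - (-25076)*12576 = -28515 - 1*(-315355776) = -28515 + 315355776 = 315327261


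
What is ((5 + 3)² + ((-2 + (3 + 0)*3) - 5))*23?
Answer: 1518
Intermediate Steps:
((5 + 3)² + ((-2 + (3 + 0)*3) - 5))*23 = (8² + ((-2 + 3*3) - 5))*23 = (64 + ((-2 + 9) - 5))*23 = (64 + (7 - 5))*23 = (64 + 2)*23 = 66*23 = 1518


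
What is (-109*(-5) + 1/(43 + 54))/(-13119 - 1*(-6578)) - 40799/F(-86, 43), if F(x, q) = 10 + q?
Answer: -25888829021/33627281 ≈ -769.88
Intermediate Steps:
(-109*(-5) + 1/(43 + 54))/(-13119 - 1*(-6578)) - 40799/F(-86, 43) = (-109*(-5) + 1/(43 + 54))/(-13119 - 1*(-6578)) - 40799/(10 + 43) = (545 + 1/97)/(-13119 + 6578) - 40799/53 = (545 + 1/97)/(-6541) - 40799*1/53 = (52866/97)*(-1/6541) - 40799/53 = -52866/634477 - 40799/53 = -25888829021/33627281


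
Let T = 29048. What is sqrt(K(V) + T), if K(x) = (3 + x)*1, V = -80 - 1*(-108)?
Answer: 9*sqrt(359) ≈ 170.53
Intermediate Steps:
V = 28 (V = -80 + 108 = 28)
K(x) = 3 + x
sqrt(K(V) + T) = sqrt((3 + 28) + 29048) = sqrt(31 + 29048) = sqrt(29079) = 9*sqrt(359)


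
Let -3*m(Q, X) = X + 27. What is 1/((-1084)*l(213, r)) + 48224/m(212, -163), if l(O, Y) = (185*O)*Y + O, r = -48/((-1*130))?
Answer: 221298899171/208033692 ≈ 1063.8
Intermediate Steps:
r = 24/65 (r = -48/(-130) = -48*(-1/130) = 24/65 ≈ 0.36923)
m(Q, X) = -9 - X/3 (m(Q, X) = -(X + 27)/3 = -(27 + X)/3 = -9 - X/3)
l(O, Y) = O + 185*O*Y (l(O, Y) = 185*O*Y + O = O + 185*O*Y)
1/((-1084)*l(213, r)) + 48224/m(212, -163) = 1/((-1084)*((213*(1 + 185*(24/65))))) + 48224/(-9 - ⅓*(-163)) = -1/(213*(1 + 888/13))/1084 + 48224/(-9 + 163/3) = -1/(1084*(213*(901/13))) + 48224/(136/3) = -1/(1084*191913/13) + 48224*(3/136) = -1/1084*13/191913 + 18084/17 = -13/208033692 + 18084/17 = 221298899171/208033692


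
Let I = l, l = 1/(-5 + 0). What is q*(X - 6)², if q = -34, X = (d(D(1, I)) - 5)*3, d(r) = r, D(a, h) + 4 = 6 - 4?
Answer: -24786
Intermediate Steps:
l = -⅕ (l = 1/(-5) = -⅕ ≈ -0.20000)
I = -⅕ ≈ -0.20000
D(a, h) = -2 (D(a, h) = -4 + (6 - 4) = -4 + 2 = -2)
X = -21 (X = (-2 - 5)*3 = -7*3 = -21)
q*(X - 6)² = -34*(-21 - 6)² = -34*(-27)² = -34*729 = -24786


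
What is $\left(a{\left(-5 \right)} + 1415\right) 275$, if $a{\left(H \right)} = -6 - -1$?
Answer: $387750$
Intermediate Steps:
$a{\left(H \right)} = -5$ ($a{\left(H \right)} = -6 + 1 = -5$)
$\left(a{\left(-5 \right)} + 1415\right) 275 = \left(-5 + 1415\right) 275 = 1410 \cdot 275 = 387750$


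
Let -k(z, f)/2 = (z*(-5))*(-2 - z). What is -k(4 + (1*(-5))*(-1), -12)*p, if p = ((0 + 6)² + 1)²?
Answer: 1355310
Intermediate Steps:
k(z, f) = 10*z*(-2 - z) (k(z, f) = -2*z*(-5)*(-2 - z) = -2*(-5*z)*(-2 - z) = -(-10)*z*(-2 - z) = 10*z*(-2 - z))
p = 1369 (p = (6² + 1)² = (36 + 1)² = 37² = 1369)
-k(4 + (1*(-5))*(-1), -12)*p = -(-10*(4 + (1*(-5))*(-1))*(2 + (4 + (1*(-5))*(-1))))*1369 = -(-10*(4 - 5*(-1))*(2 + (4 - 5*(-1))))*1369 = -(-10*(4 + 5)*(2 + (4 + 5)))*1369 = -(-10*9*(2 + 9))*1369 = -(-10*9*11)*1369 = -(-990)*1369 = -1*(-1355310) = 1355310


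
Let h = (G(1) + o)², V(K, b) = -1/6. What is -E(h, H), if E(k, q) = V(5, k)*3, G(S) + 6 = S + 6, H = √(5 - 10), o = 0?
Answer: ½ ≈ 0.50000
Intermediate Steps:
H = I*√5 (H = √(-5) = I*√5 ≈ 2.2361*I)
V(K, b) = -⅙ (V(K, b) = -1*⅙ = -⅙)
G(S) = S (G(S) = -6 + (S + 6) = -6 + (6 + S) = S)
h = 1 (h = (1 + 0)² = 1² = 1)
E(k, q) = -½ (E(k, q) = -⅙*3 = -½)
-E(h, H) = -1*(-½) = ½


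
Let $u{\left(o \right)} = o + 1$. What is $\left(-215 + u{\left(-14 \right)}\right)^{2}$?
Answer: $51984$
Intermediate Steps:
$u{\left(o \right)} = 1 + o$
$\left(-215 + u{\left(-14 \right)}\right)^{2} = \left(-215 + \left(1 - 14\right)\right)^{2} = \left(-215 - 13\right)^{2} = \left(-228\right)^{2} = 51984$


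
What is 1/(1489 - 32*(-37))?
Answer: 1/2673 ≈ 0.00037411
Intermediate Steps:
1/(1489 - 32*(-37)) = 1/(1489 + 1184) = 1/2673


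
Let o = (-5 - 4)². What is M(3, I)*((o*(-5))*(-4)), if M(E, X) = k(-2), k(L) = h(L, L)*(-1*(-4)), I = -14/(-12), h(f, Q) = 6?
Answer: 38880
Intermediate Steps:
I = 7/6 (I = -14*(-1/12) = 7/6 ≈ 1.1667)
o = 81 (o = (-9)² = 81)
k(L) = 24 (k(L) = 6*(-1*(-4)) = 6*4 = 24)
M(E, X) = 24
M(3, I)*((o*(-5))*(-4)) = 24*((81*(-5))*(-4)) = 24*(-405*(-4)) = 24*1620 = 38880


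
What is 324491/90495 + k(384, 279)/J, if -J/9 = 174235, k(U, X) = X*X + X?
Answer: 11150438557/3153479265 ≈ 3.5359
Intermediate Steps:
k(U, X) = X + X² (k(U, X) = X² + X = X + X²)
J = -1568115 (J = -9*174235 = -1568115)
324491/90495 + k(384, 279)/J = 324491/90495 + (279*(1 + 279))/(-1568115) = 324491*(1/90495) + (279*280)*(-1/1568115) = 324491/90495 + 78120*(-1/1568115) = 324491/90495 - 1736/34847 = 11150438557/3153479265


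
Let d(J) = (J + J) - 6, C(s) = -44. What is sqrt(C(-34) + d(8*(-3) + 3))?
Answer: 2*I*sqrt(23) ≈ 9.5917*I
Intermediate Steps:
d(J) = -6 + 2*J (d(J) = 2*J - 6 = -6 + 2*J)
sqrt(C(-34) + d(8*(-3) + 3)) = sqrt(-44 + (-6 + 2*(8*(-3) + 3))) = sqrt(-44 + (-6 + 2*(-24 + 3))) = sqrt(-44 + (-6 + 2*(-21))) = sqrt(-44 + (-6 - 42)) = sqrt(-44 - 48) = sqrt(-92) = 2*I*sqrt(23)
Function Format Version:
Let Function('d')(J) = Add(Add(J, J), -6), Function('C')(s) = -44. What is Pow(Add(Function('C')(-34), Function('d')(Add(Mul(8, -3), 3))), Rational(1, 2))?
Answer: Mul(2, I, Pow(23, Rational(1, 2))) ≈ Mul(9.5917, I)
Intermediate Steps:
Function('d')(J) = Add(-6, Mul(2, J)) (Function('d')(J) = Add(Mul(2, J), -6) = Add(-6, Mul(2, J)))
Pow(Add(Function('C')(-34), Function('d')(Add(Mul(8, -3), 3))), Rational(1, 2)) = Pow(Add(-44, Add(-6, Mul(2, Add(Mul(8, -3), 3)))), Rational(1, 2)) = Pow(Add(-44, Add(-6, Mul(2, Add(-24, 3)))), Rational(1, 2)) = Pow(Add(-44, Add(-6, Mul(2, -21))), Rational(1, 2)) = Pow(Add(-44, Add(-6, -42)), Rational(1, 2)) = Pow(Add(-44, -48), Rational(1, 2)) = Pow(-92, Rational(1, 2)) = Mul(2, I, Pow(23, Rational(1, 2)))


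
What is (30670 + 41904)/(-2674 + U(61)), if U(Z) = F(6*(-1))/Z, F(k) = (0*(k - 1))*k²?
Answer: -36287/1337 ≈ -27.141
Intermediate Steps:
F(k) = 0 (F(k) = (0*(-1 + k))*k² = 0*k² = 0)
U(Z) = 0 (U(Z) = 0/Z = 0)
(30670 + 41904)/(-2674 + U(61)) = (30670 + 41904)/(-2674 + 0) = 72574/(-2674) = 72574*(-1/2674) = -36287/1337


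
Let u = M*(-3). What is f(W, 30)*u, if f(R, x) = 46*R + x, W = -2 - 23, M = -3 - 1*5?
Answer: -26880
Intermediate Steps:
M = -8 (M = -3 - 5 = -8)
W = -25
u = 24 (u = -8*(-3) = 24)
f(R, x) = x + 46*R
f(W, 30)*u = (30 + 46*(-25))*24 = (30 - 1150)*24 = -1120*24 = -26880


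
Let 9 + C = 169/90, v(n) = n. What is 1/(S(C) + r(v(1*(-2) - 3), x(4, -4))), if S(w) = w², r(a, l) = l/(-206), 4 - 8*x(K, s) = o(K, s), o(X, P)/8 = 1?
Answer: 208575/10580692 ≈ 0.019713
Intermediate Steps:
o(X, P) = 8 (o(X, P) = 8*1 = 8)
x(K, s) = -½ (x(K, s) = ½ - ⅛*8 = ½ - 1 = -½)
r(a, l) = -l/206 (r(a, l) = l*(-1/206) = -l/206)
C = -641/90 (C = -9 + 169/90 = -641/90 ≈ -7.1222)
1/(S(C) + r(v(1*(-2) - 3), x(4, -4))) = 1/((-641/90)² - 1/206*(-½)) = 1/(410881/8100 + 1/412) = 1/(10580692/208575) = 208575/10580692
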